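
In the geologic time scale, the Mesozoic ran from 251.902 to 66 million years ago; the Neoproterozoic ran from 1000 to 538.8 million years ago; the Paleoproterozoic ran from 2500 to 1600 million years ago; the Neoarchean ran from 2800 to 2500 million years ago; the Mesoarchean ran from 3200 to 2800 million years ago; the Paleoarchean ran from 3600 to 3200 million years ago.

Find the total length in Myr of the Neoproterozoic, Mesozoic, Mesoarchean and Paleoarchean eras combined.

Duration is start − end for each: (1000 − 538.8) + (251.902 − 66) + (3200 − 2800) + (3600 − 3200).
That is 461.2 + 185.902 + 400 + 400, which totals 1447.102 million years.

1447.102 million years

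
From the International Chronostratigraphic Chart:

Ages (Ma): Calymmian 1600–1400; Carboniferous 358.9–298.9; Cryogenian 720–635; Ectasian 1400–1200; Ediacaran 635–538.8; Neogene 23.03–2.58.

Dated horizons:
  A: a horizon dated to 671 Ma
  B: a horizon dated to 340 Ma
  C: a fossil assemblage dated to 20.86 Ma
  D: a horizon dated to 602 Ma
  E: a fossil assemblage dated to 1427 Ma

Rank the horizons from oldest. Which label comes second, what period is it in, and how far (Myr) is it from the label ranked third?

A, in the Cryogenian; 69 million years to D

Sorted oldest-first by Ma: E (1427), A (671), D (602), B (340), C (20.86).
The second oldest is A at 671 Ma, which lies in 720–635 Ma: the Cryogenian.
The third oldest is D at 602 Ma; separation = |671 − 602| = 69 Myr.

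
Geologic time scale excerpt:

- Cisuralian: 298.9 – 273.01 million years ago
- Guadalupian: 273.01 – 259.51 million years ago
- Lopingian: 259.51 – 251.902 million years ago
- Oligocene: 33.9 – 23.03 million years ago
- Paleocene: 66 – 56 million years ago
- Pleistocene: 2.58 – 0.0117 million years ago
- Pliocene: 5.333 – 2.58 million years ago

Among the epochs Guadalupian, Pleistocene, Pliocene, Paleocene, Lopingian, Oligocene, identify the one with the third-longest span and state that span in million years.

Paleocene, 10 million years

Durations: Guadalupian 13.5; Pleistocene 2.5683; Pliocene 2.753; Paleocene 10; Lopingian 7.608; Oligocene 10.87 Myr.
Sorted longest-first: Guadalupian (13.5), Oligocene (10.87), Paleocene (10), Lopingian (7.608), Pliocene (2.753), Pleistocene (2.5683).
The third longest is Paleocene at 10 Myr.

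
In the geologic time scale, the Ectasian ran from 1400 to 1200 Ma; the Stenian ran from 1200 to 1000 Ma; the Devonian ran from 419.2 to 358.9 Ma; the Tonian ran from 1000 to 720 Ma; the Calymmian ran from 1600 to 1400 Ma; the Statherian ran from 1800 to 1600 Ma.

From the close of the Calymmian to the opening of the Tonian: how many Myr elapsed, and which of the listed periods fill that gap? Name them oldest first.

400 million years; Ectasian, Stenian

End of Calymmian = 1400 Ma; start of Tonian = 1000 Ma.
Gap = 1400 − 1000 = 400 Myr.
Periods wholly inside 1400–1000 Ma: Ectasian (1400–1200), Stenian (1200–1000).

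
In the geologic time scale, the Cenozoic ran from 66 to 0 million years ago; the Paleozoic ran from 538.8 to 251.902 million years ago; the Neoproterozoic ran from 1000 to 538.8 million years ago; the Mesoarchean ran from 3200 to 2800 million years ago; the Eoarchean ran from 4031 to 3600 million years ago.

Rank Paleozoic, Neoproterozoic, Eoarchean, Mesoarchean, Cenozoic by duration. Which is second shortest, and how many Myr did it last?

Paleozoic, 286.898 million years

Start − end for each: Paleozoic 538.8 − 251.902 = 286.898; Neoproterozoic 1000 − 538.8 = 461.2; Eoarchean 4031 − 3600 = 431; Mesoarchean 3200 − 2800 = 400; Cenozoic 66 − 0 = 66.
Ranking these from shortest: Cenozoic < Paleozoic < Mesoarchean < Eoarchean < Neoproterozoic.
Position 2 in that ranking is Paleozoic, which lasted 286.898 Myr.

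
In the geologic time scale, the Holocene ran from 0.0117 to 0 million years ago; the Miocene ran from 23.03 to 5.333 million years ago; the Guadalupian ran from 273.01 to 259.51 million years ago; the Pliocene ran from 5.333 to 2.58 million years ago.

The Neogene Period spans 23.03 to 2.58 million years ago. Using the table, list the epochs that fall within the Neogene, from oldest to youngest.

Miocene, Pliocene

Epochs with both bounds inside 23.03–2.58 Ma: Miocene (23.03–5.333), Pliocene (5.333–2.58).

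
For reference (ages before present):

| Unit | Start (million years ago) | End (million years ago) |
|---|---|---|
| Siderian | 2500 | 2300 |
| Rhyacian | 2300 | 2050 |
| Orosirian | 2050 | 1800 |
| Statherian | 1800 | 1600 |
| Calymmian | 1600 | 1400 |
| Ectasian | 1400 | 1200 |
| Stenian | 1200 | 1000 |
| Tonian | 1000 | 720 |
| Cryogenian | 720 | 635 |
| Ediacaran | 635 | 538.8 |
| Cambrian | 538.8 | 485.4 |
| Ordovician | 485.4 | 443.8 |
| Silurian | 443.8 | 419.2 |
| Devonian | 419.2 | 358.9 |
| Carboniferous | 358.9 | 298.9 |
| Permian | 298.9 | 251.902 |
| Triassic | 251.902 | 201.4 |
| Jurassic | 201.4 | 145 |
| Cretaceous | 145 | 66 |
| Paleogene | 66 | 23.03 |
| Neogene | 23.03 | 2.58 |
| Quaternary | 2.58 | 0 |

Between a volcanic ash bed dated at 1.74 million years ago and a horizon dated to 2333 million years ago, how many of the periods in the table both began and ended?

20

2333 Ma sits inside the Siderian (2500–2300) and 1.74 Ma inside the Quaternary (2.58–0); neither of those is wholly between the two dates.
The listed periods lying completely between them are Rhyacian, Orosirian, Statherian, Calymmian, Ectasian, Stenian, Tonian, Cryogenian, Ediacaran, Cambrian, Ordovician, Silurian, Devonian, Carboniferous, Permian, Triassic, Jurassic, Cretaceous, Paleogene, Neogene — 20 in all.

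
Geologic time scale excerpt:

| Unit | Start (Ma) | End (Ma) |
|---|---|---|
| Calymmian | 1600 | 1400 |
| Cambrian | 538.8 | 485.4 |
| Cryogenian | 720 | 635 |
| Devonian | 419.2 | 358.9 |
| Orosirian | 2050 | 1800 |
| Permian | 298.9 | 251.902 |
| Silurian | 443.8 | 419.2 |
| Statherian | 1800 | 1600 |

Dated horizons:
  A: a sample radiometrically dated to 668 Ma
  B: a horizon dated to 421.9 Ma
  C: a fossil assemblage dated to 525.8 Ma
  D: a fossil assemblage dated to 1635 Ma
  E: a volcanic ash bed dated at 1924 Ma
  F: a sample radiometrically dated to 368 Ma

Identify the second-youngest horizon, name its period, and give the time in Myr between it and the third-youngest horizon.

B, in the Silurian; 103.9 million years to C

Sorted youngest-first by Ma: F (368), B (421.9), C (525.8), A (668), D (1635), E (1924).
The second youngest is B at 421.9 Ma, which lies in 443.8–419.2 Ma: the Silurian.
The third youngest is C at 525.8 Ma; separation = |421.9 − 525.8| = 103.9 Myr.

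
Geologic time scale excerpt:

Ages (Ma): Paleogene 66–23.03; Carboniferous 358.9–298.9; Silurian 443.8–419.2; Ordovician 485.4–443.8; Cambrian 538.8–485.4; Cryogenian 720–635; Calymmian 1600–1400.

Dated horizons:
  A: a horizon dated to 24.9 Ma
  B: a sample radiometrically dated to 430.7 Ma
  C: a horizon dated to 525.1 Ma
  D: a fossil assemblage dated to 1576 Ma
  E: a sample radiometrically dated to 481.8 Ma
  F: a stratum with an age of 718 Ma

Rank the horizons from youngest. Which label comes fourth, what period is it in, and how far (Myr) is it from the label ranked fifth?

Smaller Ma means younger, so youngest first: A 24.9 < B 430.7 < E 481.8 < C 525.1 < F 718 < D 1576.
Counting 4 along gives C (525.1 Ma); the excerpt puts that inside the Cambrian, 538.8–485.4 Ma.
Next in line is F (718 Ma), and 718 − 525.1 = 192.9 Myr.

C, in the Cambrian; 192.9 million years to F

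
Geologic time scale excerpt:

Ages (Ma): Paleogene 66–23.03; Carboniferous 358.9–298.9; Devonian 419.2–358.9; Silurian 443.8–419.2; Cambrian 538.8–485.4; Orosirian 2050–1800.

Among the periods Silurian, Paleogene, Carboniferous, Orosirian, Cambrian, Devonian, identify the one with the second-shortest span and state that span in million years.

Durations: Silurian 24.6; Paleogene 42.97; Carboniferous 60; Orosirian 250; Cambrian 53.4; Devonian 60.3 Myr.
Sorted shortest-first: Silurian (24.6), Paleogene (42.97), Cambrian (53.4), Carboniferous (60), Devonian (60.3), Orosirian (250).
The second shortest is Paleogene at 42.97 Myr.

Paleogene, 42.97 million years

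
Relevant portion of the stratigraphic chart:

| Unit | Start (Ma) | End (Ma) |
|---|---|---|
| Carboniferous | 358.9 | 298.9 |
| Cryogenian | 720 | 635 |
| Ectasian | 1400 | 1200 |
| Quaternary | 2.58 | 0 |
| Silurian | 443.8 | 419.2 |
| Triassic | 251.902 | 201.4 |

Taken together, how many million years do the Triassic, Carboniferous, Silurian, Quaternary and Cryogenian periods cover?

222.682 million years

Duration is start − end for each: (251.902 − 201.4) + (358.9 − 298.9) + (443.8 − 419.2) + (2.58 − 0) + (720 − 635).
That is 50.502 + 60 + 24.6 + 2.58 + 85, which totals 222.682 million years.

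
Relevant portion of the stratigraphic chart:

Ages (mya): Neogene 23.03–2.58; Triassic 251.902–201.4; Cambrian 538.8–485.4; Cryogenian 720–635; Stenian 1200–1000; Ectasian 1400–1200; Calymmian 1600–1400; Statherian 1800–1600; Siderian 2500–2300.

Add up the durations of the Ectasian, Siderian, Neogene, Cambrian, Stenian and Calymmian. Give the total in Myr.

Each duration: Ectasian = 200; Siderian = 200; Neogene = 20.45; Cambrian = 53.4; Stenian = 200; Calymmian = 200.
Sum: 200 + 200 + 20.45 + 53.4 + 200 + 200 = 873.85 Myr.

873.85 million years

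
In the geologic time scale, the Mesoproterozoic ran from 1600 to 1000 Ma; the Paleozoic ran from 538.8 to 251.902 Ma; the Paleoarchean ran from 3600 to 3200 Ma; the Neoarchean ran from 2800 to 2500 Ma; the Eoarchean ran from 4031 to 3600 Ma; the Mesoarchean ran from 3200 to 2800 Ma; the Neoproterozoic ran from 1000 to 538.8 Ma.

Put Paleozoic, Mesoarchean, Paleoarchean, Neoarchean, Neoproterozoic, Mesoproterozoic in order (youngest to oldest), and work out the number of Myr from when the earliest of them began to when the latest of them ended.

Paleozoic, Neoproterozoic, Mesoproterozoic, Neoarchean, Mesoarchean, Paleoarchean; total span 3348.098 Myr

Start ages (Ma): Paleoarchean 3600, Mesoarchean 3200, Neoarchean 2800, Mesoproterozoic 1600, Neoproterozoic 1000, Paleozoic 538.8.
Ordered youngest to oldest: Paleozoic, Neoproterozoic, Mesoproterozoic, Neoarchean, Mesoarchean, Paleoarchean.
Span = 3600 − 251.902 = 3348.098 Myr.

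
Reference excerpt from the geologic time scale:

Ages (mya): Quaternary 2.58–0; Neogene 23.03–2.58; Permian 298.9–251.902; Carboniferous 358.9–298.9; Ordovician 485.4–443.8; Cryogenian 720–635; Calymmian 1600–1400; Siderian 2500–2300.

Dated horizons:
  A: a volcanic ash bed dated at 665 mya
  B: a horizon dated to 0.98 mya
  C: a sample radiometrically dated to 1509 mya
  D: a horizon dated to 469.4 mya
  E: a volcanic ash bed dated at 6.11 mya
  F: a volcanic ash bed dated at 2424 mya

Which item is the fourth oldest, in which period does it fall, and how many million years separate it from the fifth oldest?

Larger Ma means older, so oldest first: F 2424 > C 1509 > A 665 > D 469.4 > E 6.11 > B 0.98.
Counting 4 along gives D (469.4 Ma); the excerpt puts that inside the Ordovician, 485.4–443.8 Ma.
Next in line is E (6.11 Ma), and 469.4 − 6.11 = 463.29 Myr.

D, in the Ordovician; 463.29 million years to E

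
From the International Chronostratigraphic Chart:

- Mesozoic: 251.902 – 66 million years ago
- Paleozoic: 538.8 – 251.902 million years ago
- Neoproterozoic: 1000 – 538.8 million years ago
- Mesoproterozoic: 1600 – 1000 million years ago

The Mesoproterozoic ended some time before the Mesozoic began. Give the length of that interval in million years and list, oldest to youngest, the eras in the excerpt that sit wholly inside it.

End of Mesoproterozoic = 1000 Ma; start of Mesozoic = 251.902 Ma.
Gap = 1000 − 251.902 = 748.098 Myr.
Eras wholly inside 1000–251.902 Ma: Neoproterozoic (1000–538.8), Paleozoic (538.8–251.902).

748.098 million years; Neoproterozoic, Paleozoic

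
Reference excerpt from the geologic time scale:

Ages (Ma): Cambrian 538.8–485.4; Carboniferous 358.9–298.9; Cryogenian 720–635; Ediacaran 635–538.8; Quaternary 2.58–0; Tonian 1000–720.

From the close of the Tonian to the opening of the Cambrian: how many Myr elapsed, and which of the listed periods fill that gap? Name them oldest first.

End of Tonian = 720 Ma; start of Cambrian = 538.8 Ma.
Gap = 720 − 538.8 = 181.2 Myr.
Periods wholly inside 720–538.8 Ma: Cryogenian (720–635), Ediacaran (635–538.8).

181.2 million years; Cryogenian, Ediacaran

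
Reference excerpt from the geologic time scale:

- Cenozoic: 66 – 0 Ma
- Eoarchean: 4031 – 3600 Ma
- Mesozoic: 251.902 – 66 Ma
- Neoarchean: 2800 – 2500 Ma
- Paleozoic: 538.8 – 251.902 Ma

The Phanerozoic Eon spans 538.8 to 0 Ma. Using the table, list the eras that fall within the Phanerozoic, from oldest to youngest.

Paleozoic, Mesozoic, Cenozoic

Eras with both bounds inside 538.8–0 Ma: Paleozoic (538.8–251.902), Mesozoic (251.902–66), Cenozoic (66–0).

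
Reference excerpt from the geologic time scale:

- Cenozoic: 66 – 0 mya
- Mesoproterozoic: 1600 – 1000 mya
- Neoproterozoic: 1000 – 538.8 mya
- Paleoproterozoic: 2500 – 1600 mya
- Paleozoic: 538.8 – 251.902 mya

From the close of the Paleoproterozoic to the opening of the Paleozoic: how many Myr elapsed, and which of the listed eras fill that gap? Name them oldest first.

End of Paleoproterozoic = 1600 Ma; start of Paleozoic = 538.8 Ma.
Gap = 1600 − 538.8 = 1061.2 Myr.
Eras wholly inside 1600–538.8 Ma: Mesoproterozoic (1600–1000), Neoproterozoic (1000–538.8).

1061.2 million years; Mesoproterozoic, Neoproterozoic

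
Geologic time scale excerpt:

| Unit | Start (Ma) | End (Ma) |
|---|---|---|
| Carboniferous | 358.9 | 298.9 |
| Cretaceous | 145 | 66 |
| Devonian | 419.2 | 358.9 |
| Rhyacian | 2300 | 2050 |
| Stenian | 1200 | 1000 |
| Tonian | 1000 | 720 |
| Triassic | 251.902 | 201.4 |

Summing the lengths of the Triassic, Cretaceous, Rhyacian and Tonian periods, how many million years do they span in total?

659.502 million years

Each duration: Triassic = 50.502; Cretaceous = 79; Rhyacian = 250; Tonian = 280.
Sum: 50.502 + 79 + 250 + 280 = 659.502 Myr.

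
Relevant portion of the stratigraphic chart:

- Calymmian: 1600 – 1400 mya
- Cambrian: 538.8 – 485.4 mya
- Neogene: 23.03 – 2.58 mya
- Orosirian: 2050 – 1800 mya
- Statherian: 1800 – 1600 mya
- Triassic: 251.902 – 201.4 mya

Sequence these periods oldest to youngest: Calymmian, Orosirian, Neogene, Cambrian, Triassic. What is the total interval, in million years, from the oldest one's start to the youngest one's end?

Orosirian, Calymmian, Cambrian, Triassic, Neogene; total span 2047.42 Myr

Start ages (Ma): Orosirian 2050, Calymmian 1600, Cambrian 538.8, Triassic 251.902, Neogene 23.03.
Ordered oldest to youngest: Orosirian, Calymmian, Cambrian, Triassic, Neogene.
Span = 2050 − 2.58 = 2047.42 Myr.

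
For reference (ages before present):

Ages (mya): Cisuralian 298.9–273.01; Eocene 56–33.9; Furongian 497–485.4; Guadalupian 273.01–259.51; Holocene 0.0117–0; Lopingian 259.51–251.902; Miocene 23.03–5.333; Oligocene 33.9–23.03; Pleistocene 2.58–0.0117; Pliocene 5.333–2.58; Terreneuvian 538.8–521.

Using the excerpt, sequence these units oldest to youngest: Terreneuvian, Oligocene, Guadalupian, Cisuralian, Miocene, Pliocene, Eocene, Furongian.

Read off each span (Ma): Terreneuvian 538.8–521; Oligocene 33.9–23.03; Guadalupian 273.01–259.51; Cisuralian 298.9–273.01; Miocene 23.03–5.333; Pliocene 5.333–2.58; Eocene 56–33.9; Furongian 497–485.4.
Larger Ma is older, so oldest→youngest is Terreneuvian, Furongian, Cisuralian, Guadalupian, Eocene, Oligocene, Miocene, Pliocene.

Terreneuvian, then Furongian, then Cisuralian, then Guadalupian, then Eocene, then Oligocene, then Miocene, then Pliocene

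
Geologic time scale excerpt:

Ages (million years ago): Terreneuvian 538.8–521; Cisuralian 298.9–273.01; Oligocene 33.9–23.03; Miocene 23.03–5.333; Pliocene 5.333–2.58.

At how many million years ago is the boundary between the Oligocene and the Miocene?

The Oligocene ends and the Miocene begins at 23.03 million years ago.

23.03 million years ago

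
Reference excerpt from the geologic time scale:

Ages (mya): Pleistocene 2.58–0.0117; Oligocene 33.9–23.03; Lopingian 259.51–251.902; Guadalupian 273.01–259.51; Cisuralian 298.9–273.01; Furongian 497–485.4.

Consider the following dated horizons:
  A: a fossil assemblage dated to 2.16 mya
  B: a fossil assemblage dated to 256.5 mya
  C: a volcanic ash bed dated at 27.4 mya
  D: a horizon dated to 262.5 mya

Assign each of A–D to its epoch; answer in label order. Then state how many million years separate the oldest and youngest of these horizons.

Match each age against the start–end ranges in the excerpt: A = 2.16 Ma → Pleistocene (2.58–0.0117); B = 256.5 Ma → Lopingian (259.51–251.902); C = 27.4 Ma → Oligocene (33.9–23.03); D = 262.5 Ma → Guadalupian (273.01–259.51).
The largest age is 262.5 Ma and the smallest is 2.16 Ma; their difference is 260.34 Myr.

A — Pleistocene; B — Lopingian; C — Oligocene; D — Guadalupian; span 260.34 million years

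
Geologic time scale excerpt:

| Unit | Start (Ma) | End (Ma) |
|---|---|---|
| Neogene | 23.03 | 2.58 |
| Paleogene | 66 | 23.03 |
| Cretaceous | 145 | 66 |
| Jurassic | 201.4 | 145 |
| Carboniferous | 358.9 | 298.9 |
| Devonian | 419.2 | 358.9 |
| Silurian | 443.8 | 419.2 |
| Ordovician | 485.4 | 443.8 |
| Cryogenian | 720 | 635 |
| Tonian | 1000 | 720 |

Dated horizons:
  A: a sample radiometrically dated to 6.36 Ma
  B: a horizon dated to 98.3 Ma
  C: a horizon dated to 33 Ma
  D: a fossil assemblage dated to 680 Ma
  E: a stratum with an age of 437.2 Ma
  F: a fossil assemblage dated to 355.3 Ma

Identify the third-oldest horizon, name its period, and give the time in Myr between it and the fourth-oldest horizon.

F, in the Carboniferous; 257 million years to B

Larger Ma means older, so oldest first: D 680 > E 437.2 > F 355.3 > B 98.3 > C 33 > A 6.36.
Counting 3 along gives F (355.3 Ma); the excerpt puts that inside the Carboniferous, 358.9–298.9 Ma.
Next in line is B (98.3 Ma), and 355.3 − 98.3 = 257 Myr.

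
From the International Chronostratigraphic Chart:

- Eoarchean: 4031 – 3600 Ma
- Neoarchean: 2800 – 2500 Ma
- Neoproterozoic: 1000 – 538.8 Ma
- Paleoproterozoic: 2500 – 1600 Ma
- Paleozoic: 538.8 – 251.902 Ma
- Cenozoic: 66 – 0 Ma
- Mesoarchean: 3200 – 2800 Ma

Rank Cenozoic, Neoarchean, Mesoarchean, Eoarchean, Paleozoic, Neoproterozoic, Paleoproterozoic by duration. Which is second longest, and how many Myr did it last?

Neoproterozoic, 461.2 million years

Durations: Cenozoic 66; Neoarchean 300; Mesoarchean 400; Eoarchean 431; Paleozoic 286.898; Neoproterozoic 461.2; Paleoproterozoic 900 Myr.
Sorted longest-first: Paleoproterozoic (900), Neoproterozoic (461.2), Eoarchean (431), Mesoarchean (400), Neoarchean (300), Paleozoic (286.898), Cenozoic (66).
The second longest is Neoproterozoic at 461.2 Myr.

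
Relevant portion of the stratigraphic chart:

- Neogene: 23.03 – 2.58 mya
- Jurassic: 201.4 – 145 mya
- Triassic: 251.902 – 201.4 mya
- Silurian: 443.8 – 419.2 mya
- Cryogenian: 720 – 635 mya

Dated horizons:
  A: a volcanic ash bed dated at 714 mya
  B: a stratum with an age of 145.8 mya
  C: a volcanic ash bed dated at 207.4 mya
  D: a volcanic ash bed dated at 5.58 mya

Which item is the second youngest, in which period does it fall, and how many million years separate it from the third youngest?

B, in the Jurassic; 61.6 million years to C

Smaller Ma means younger, so youngest first: D 5.58 < B 145.8 < C 207.4 < A 714.
Counting 2 along gives B (145.8 Ma); the excerpt puts that inside the Jurassic, 201.4–145 Ma.
Next in line is C (207.4 Ma), and 207.4 − 145.8 = 61.6 Myr.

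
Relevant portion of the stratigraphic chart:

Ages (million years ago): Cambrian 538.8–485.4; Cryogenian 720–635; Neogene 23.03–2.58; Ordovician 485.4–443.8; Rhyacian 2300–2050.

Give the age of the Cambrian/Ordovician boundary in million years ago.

The Cambrian ends and the Ordovician begins at 485.4 million years ago.

485.4 million years ago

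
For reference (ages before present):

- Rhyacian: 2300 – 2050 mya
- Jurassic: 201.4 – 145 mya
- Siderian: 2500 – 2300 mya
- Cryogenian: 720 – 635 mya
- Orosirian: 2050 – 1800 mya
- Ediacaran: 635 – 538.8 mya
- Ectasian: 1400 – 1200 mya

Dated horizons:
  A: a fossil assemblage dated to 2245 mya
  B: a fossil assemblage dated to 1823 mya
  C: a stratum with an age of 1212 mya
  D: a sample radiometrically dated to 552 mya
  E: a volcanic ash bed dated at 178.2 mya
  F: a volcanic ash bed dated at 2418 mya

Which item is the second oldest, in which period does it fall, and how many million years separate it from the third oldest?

Sorted oldest-first by Ma: F (2418), A (2245), B (1823), C (1212), D (552), E (178.2).
The second oldest is A at 2245 Ma, which lies in 2300–2050 Ma: the Rhyacian.
The third oldest is B at 1823 Ma; separation = |2245 − 1823| = 422 Myr.

A, in the Rhyacian; 422 million years to B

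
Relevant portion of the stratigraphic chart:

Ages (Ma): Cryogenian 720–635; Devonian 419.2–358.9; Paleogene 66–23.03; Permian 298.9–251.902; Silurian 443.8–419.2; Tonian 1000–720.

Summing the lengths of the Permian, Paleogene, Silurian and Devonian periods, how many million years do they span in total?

174.868 million years

Duration is start − end for each: (298.9 − 251.902) + (66 − 23.03) + (443.8 − 419.2) + (419.2 − 358.9).
That is 46.998 + 42.97 + 24.6 + 60.3, which totals 174.868 million years.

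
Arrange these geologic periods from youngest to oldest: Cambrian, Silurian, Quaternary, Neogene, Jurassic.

Era membership (oldest first within each) — Paleozoic: Cambrian, Silurian; Mesozoic: Jurassic; Cenozoic: Neogene, Quaternary. Paleozoic precedes Mesozoic, which precedes Cenozoic. Concatenating the groups in that era order and then reversing gives youngest to oldest.

Quaternary, Neogene, Jurassic, Silurian, Cambrian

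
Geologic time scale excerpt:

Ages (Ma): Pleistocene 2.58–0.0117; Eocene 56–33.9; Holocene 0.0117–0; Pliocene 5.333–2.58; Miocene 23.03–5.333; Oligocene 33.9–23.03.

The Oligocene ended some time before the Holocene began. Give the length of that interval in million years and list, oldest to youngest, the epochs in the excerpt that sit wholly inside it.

23.0183 million years; Miocene, Pliocene, Pleistocene

End of Oligocene = 23.03 Ma; start of Holocene = 0.0117 Ma.
Gap = 23.03 − 0.0117 = 23.0183 Myr.
Epochs wholly inside 23.03–0.0117 Ma: Miocene (23.03–5.333), Pliocene (5.333–2.58), Pleistocene (2.58–0.0117).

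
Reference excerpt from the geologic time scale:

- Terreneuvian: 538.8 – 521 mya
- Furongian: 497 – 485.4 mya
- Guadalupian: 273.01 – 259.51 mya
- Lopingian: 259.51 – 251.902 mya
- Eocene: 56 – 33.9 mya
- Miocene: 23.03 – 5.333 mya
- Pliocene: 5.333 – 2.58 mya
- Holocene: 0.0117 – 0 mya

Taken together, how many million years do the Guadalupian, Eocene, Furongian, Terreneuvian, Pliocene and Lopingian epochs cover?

75.361 million years

Duration is start − end for each: (273.01 − 259.51) + (56 − 33.9) + (497 − 485.4) + (538.8 − 521) + (5.333 − 2.58) + (259.51 − 251.902).
That is 13.5 + 22.1 + 11.6 + 17.8 + 2.753 + 7.608, which totals 75.361 million years.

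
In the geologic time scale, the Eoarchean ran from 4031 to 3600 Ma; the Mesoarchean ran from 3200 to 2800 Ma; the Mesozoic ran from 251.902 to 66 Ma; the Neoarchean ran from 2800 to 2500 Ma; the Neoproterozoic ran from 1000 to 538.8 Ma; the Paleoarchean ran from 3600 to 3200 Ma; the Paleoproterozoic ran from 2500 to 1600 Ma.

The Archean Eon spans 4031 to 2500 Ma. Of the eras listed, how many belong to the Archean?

4

Eras inside 4031–2500 Ma: Eoarchean, Paleoarchean, Mesoarchean, Neoarchean — 4 in total.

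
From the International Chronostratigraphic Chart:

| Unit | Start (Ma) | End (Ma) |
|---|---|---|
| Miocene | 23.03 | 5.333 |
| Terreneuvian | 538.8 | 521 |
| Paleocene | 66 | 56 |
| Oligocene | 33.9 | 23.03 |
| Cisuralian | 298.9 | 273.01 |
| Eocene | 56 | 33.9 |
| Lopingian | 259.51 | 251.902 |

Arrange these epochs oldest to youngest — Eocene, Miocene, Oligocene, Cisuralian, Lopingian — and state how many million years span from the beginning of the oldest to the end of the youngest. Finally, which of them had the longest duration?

Cisuralian → Lopingian → Eocene → Oligocene → Miocene; total span 293.567 Myr; longest is Cisuralian

From the excerpt: Eocene 56–33.9; Miocene 23.03–5.333; Oligocene 33.9–23.03; Cisuralian 298.9–273.01; Lopingian 259.51–251.902 (Ma).
Larger Ma is earlier, so the oldest is Cisuralian and the youngest is Miocene; oldest to youngest: Cisuralian, Lopingian, Eocene, Oligocene, Miocene.
Oldest start 298.9 minus youngest end 5.333 gives 293.567 Myr overall.
Individual lengths (start − end): Miocene 17.697; Eocene 22.1; Oligocene 10.87; Cisuralian 25.89; Lopingian 7.608. The largest is Cisuralian at 25.89 Myr.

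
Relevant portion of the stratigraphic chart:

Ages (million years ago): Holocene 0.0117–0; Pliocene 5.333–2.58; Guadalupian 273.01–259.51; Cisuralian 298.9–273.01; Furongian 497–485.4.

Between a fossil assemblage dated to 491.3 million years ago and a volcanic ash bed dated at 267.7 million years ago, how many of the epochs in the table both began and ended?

1

The older date is 491.3 Ma and the younger is 267.7 Ma.
Epochs with start < 491.3 and end > 267.7 Ma: Cisuralian (298.9–273.01).
That is 1 complete epoch.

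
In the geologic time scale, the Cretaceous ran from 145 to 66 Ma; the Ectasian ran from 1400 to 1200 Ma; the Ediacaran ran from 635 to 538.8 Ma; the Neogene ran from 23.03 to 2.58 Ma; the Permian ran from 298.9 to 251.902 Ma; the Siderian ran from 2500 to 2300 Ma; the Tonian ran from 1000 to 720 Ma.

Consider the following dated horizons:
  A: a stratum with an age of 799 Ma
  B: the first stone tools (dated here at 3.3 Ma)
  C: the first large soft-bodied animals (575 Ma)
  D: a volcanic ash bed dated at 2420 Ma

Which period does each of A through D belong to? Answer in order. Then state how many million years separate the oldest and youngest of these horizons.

A: 799 Ma lies in 1000–720 Ma, so Tonian.
B: 3.3 Ma lies in 23.03–2.58 Ma, so Neogene.
C: 575 Ma lies in 635–538.8 Ma, so Ediacaran.
D: 2420 Ma lies in 2500–2300 Ma, so Siderian.
Oldest = 2420 Ma, youngest = 3.3 Ma → span 2416.7 Myr.

A — Tonian; B — Neogene; C — Ediacaran; D — Siderian; span 2416.7 million years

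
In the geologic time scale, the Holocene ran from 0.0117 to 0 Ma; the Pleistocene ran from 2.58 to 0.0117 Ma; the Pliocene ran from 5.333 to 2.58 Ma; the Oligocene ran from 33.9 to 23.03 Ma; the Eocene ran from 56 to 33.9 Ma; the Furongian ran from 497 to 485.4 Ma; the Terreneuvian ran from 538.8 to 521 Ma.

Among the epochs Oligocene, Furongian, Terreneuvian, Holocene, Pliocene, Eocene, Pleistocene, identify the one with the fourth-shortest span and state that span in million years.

Start − end for each: Oligocene 33.9 − 23.03 = 10.87; Furongian 497 − 485.4 = 11.6; Terreneuvian 538.8 − 521 = 17.8; Holocene 0.0117 − 0 = 0.0117; Pliocene 5.333 − 2.58 = 2.753; Eocene 56 − 33.9 = 22.1; Pleistocene 2.58 − 0.0117 = 2.5683.
Ranking these from shortest: Holocene < Pleistocene < Pliocene < Oligocene < Furongian < Terreneuvian < Eocene.
Position 4 in that ranking is Oligocene, which lasted 10.87 Myr.

Oligocene, 10.87 million years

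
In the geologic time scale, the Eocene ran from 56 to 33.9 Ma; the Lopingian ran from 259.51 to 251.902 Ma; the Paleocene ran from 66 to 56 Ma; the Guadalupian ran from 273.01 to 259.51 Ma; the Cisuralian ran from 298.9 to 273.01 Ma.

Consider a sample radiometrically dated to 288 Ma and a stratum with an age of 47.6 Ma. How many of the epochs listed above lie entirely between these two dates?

3

288 Ma sits inside the Cisuralian (298.9–273.01) and 47.6 Ma inside the Eocene (56–33.9); neither of those is wholly between the two dates.
The listed epochs lying completely between them are Guadalupian, Lopingian, Paleocene — 3 in all.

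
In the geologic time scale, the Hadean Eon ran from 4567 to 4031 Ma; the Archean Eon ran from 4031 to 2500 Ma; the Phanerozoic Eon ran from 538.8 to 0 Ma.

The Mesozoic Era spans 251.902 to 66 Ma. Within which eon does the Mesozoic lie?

Phanerozoic

The Mesozoic (251.902–66 Ma) lies entirely within 538.8–0 Ma, the Phanerozoic Eon.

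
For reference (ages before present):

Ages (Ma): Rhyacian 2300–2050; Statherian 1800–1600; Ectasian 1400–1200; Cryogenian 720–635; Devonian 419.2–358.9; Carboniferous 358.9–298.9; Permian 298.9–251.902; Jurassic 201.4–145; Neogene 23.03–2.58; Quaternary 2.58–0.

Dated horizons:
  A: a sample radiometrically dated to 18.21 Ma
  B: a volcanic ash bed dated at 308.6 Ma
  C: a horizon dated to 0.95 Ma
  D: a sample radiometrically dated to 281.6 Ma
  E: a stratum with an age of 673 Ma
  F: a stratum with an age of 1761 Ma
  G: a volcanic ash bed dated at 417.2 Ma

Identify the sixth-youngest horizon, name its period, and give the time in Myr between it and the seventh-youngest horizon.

E, in the Cryogenian; 1088 million years to F

Sorted youngest-first by Ma: C (0.95), A (18.21), D (281.6), B (308.6), G (417.2), E (673), F (1761).
The sixth youngest is E at 673 Ma, which lies in 720–635 Ma: the Cryogenian.
The seventh youngest is F at 1761 Ma; separation = |673 − 1761| = 1088 Myr.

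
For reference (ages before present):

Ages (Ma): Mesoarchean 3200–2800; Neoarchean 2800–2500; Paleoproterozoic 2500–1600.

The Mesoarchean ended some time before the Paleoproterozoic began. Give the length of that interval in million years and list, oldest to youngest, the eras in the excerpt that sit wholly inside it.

End of Mesoarchean = 2800 Ma; start of Paleoproterozoic = 2500 Ma.
Gap = 2800 − 2500 = 300 Myr.
Eras wholly inside 2800–2500 Ma: Neoarchean (2800–2500).

300 million years; Neoarchean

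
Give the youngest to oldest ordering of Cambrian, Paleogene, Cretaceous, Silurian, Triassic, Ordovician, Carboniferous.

Paleogene, then Cretaceous, then Triassic, then Carboniferous, then Silurian, then Ordovician, then Cambrian

Era membership (oldest first within each) — Paleozoic: Cambrian, Ordovician, Silurian, Carboniferous; Mesozoic: Triassic, Cretaceous; Cenozoic: Paleogene. Paleozoic precedes Mesozoic, which precedes Cenozoic. Concatenating the groups in that era order and then reversing gives youngest to oldest.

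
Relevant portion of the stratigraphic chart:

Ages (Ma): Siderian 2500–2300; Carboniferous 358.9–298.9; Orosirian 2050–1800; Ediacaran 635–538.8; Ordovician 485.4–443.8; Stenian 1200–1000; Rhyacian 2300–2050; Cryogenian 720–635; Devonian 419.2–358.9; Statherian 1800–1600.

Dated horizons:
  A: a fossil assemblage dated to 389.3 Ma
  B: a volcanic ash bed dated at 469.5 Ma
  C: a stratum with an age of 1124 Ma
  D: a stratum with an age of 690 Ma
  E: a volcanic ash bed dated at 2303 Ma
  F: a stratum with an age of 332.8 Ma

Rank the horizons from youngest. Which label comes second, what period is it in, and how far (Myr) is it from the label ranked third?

Smaller Ma means younger, so youngest first: F 332.8 < A 389.3 < B 469.5 < D 690 < C 1124 < E 2303.
Counting 2 along gives A (389.3 Ma); the excerpt puts that inside the Devonian, 419.2–358.9 Ma.
Next in line is B (469.5 Ma), and 469.5 − 389.3 = 80.2 Myr.

A, in the Devonian; 80.2 million years to B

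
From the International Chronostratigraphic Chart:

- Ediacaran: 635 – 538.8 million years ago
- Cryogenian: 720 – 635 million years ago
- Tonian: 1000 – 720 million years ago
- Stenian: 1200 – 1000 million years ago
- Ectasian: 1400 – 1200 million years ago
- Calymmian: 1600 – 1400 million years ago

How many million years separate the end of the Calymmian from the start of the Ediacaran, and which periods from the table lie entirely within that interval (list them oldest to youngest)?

The Calymmian closes at 1400 Ma and the Ediacaran opens at 635 Ma, so the interval is 1400 − 635 = 765 Myr.
A period fits inside if it starts at or after 1400 Ma and ends at or before 635 Ma; oldest first that gives Ectasian, Stenian, Tonian, Cryogenian.

765 million years; Ectasian, Stenian, Tonian, Cryogenian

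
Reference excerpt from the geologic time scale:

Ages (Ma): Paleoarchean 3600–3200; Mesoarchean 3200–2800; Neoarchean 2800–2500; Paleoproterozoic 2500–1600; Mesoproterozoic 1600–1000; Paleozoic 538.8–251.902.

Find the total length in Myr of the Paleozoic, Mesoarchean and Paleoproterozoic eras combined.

1586.898 million years

Each duration: Paleozoic = 286.898; Mesoarchean = 400; Paleoproterozoic = 900.
Sum: 286.898 + 400 + 900 = 1586.898 Myr.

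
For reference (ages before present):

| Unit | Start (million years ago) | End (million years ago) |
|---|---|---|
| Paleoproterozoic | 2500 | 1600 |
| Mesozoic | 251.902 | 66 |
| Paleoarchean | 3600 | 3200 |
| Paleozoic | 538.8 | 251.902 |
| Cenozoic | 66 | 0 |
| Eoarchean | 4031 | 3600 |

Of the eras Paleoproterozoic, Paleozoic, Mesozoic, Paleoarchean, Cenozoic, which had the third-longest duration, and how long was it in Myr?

Durations: Paleoproterozoic 900; Paleozoic 286.898; Mesozoic 185.902; Paleoarchean 400; Cenozoic 66 Myr.
Sorted longest-first: Paleoproterozoic (900), Paleoarchean (400), Paleozoic (286.898), Mesozoic (185.902), Cenozoic (66).
The third longest is Paleozoic at 286.898 Myr.

Paleozoic, 286.898 million years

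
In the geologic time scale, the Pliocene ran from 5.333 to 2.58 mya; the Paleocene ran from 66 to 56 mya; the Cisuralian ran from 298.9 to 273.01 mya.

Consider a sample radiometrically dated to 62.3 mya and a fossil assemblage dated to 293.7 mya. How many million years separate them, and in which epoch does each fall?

Elapsed time: 293.7 − 62.3 = 231.4 Myr.
62.3 Ma lies within 66–56 Ma: Paleocene.
293.7 Ma lies within 298.9–273.01 Ma: Cisuralian.

231.4 million years apart; the first in the Paleocene, the second in the Cisuralian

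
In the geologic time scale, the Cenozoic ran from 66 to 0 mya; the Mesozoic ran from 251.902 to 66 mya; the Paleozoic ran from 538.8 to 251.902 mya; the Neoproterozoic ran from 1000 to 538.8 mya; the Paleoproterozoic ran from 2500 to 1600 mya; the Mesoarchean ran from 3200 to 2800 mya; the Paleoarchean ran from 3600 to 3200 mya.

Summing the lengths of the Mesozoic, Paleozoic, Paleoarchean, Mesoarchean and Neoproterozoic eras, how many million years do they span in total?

1734 million years

Each duration: Mesozoic = 185.902; Paleozoic = 286.898; Paleoarchean = 400; Mesoarchean = 400; Neoproterozoic = 461.2.
Sum: 185.902 + 286.898 + 400 + 400 + 461.2 = 1734 Myr.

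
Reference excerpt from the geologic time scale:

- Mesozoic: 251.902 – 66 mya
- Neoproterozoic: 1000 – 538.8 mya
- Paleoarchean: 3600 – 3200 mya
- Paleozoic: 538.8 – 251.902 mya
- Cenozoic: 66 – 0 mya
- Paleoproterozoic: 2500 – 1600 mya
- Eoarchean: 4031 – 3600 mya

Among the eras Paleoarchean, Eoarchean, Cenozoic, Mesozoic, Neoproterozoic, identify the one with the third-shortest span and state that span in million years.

Paleoarchean, 400 million years

Durations: Paleoarchean 400; Eoarchean 431; Cenozoic 66; Mesozoic 185.902; Neoproterozoic 461.2 Myr.
Sorted shortest-first: Cenozoic (66), Mesozoic (185.902), Paleoarchean (400), Eoarchean (431), Neoproterozoic (461.2).
The third shortest is Paleoarchean at 400 Myr.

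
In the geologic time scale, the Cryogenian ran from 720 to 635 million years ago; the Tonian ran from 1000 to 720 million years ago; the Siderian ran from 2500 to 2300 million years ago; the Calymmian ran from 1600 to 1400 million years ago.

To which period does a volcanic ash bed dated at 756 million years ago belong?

Tonian

756 Ma lies between 1000 and 720 Ma, so it falls in the Tonian.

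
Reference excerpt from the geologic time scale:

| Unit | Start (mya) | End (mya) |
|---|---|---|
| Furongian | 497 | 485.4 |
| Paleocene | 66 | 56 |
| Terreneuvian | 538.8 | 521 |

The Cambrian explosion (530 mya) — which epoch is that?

530 Ma lies between 538.8 and 521 Ma, so it falls in the Terreneuvian.

Terreneuvian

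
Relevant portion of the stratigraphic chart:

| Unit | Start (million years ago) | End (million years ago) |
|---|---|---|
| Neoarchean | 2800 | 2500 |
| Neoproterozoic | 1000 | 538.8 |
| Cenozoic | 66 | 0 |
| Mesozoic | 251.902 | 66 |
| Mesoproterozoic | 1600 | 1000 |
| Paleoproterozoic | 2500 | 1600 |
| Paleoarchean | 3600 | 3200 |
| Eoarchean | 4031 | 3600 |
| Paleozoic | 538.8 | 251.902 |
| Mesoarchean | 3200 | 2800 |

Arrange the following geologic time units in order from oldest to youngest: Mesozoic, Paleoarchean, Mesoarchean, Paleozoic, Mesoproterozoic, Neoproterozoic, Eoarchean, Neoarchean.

The oldest of these is Eoarchean (starts 4031 Ma) and the youngest is Mesozoic (ends 66 Ma).
In between, by decreasing start age: Paleoarchean (3600), Mesoarchean (3200), Neoarchean (2800), Mesoproterozoic (1600), Neoproterozoic (1000), Paleozoic (538.8).

Eoarchean → Paleoarchean → Mesoarchean → Neoarchean → Mesoproterozoic → Neoproterozoic → Paleozoic → Mesozoic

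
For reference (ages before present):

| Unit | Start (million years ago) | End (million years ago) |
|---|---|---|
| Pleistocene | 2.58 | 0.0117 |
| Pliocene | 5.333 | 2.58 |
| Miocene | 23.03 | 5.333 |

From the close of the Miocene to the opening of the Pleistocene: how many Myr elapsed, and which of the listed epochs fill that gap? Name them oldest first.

End of Miocene = 5.333 Ma; start of Pleistocene = 2.58 Ma.
Gap = 5.333 − 2.58 = 2.753 Myr.
Epochs wholly inside 5.333–2.58 Ma: Pliocene (5.333–2.58).

2.753 million years; Pliocene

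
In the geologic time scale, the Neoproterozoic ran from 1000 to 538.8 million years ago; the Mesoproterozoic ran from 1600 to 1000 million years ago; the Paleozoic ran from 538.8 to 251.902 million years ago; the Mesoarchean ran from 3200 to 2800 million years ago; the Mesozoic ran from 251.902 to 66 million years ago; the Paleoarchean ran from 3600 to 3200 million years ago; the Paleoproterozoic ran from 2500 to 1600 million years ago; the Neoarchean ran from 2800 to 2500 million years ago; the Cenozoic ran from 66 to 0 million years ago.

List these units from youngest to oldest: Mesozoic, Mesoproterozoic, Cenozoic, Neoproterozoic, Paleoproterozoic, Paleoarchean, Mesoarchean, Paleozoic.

Read off each span (Ma): Mesozoic 251.902–66; Mesoproterozoic 1600–1000; Cenozoic 66–0; Neoproterozoic 1000–538.8; Paleoproterozoic 2500–1600; Paleoarchean 3600–3200; Mesoarchean 3200–2800; Paleozoic 538.8–251.902.
Larger Ma is older, so oldest→youngest is Paleoarchean, Mesoarchean, Paleoproterozoic, Mesoproterozoic, Neoproterozoic, Paleozoic, Mesozoic, Cenozoic; reverse it for youngest→oldest.

Cenozoic → Mesozoic → Paleozoic → Neoproterozoic → Mesoproterozoic → Paleoproterozoic → Mesoarchean → Paleoarchean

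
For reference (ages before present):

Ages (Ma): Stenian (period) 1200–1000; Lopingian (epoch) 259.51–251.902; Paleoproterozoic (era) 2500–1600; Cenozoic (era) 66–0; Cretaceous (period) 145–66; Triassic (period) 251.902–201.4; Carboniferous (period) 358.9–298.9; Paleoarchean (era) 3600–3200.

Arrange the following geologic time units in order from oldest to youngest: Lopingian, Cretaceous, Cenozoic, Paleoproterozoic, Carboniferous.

Sorting by start age (descending Ma, since larger Ma = older): Paleoproterozoic start 2500, Carboniferous start 358.9, Lopingian start 259.51, Cretaceous start 145, Cenozoic start 66.

Paleoproterozoic, Carboniferous, Lopingian, Cretaceous, Cenozoic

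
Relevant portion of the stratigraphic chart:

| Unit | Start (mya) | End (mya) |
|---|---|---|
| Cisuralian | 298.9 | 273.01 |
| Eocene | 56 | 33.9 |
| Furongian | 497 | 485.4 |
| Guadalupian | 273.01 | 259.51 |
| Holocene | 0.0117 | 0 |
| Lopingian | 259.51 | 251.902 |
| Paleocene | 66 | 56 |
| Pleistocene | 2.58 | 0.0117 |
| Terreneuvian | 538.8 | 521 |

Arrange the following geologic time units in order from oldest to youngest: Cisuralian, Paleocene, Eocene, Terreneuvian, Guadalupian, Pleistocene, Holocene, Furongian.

Terreneuvian, then Furongian, then Cisuralian, then Guadalupian, then Paleocene, then Eocene, then Pleistocene, then Holocene

Sorting by start age (descending Ma, since larger Ma = older): Terreneuvian began 538.8, Furongian began 497, Cisuralian began 298.9, Guadalupian began 273.01, Paleocene began 66, Eocene began 56, Pleistocene began 2.58, Holocene began 0.0117.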